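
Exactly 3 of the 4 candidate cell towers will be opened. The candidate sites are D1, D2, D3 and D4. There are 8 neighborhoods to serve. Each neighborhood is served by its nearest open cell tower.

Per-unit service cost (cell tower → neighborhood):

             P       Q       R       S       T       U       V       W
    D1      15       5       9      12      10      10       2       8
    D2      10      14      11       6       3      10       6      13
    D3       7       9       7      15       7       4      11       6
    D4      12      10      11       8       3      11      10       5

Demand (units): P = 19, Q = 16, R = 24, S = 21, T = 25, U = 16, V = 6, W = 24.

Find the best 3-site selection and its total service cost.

Choose D1, D2 and D3; total service cost 802.

With exactly 3 open, each neighborhood uses its cheapest among the chosen.
{D1, D2, D3}: P→D3 7·19=133, Q→D1 5·16=80, R→D3 7·24=168, S→D2 6·21=126, T→D2 3·25=75, U→D3 4·16=64, V→D1 2·6=12, W→D3 6·24=144. Service cost 802.
{D1, D3, D4}: service cost 820
{D2, D3, D4}: service cost 866
Among all 4 size-3 choices, {D1, D2, D3} is lowest.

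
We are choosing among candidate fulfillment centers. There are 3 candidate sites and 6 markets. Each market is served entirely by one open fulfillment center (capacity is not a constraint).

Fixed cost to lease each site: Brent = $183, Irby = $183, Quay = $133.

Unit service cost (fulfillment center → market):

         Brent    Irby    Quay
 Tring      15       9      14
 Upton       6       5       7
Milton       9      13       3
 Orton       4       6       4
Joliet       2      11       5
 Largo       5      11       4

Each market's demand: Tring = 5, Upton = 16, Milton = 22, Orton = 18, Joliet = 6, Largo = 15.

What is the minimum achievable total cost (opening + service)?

For any fixed open set, each market goes to its cheapest open site; total = fixed + service.
{Quay}: Tring→Quay 14·5=70, Upton→Quay 7·16=112, Milton→Quay 3·22=66, Orton→Quay 4·18=72, Joliet→Quay 5·6=30, Largo→Quay 4·15=60. Service 410; fixed 133; total 543.
{Irby, Quay}: Tring→Irby 9·5=45, Upton→Irby 5·16=80, Milton→Quay 3·22=66, Orton→Quay 4·18=72, Joliet→Quay 5·6=30, Largo→Quay 4·15=60. Service 353; fixed 316; total 669.
{Brent, Quay}: service 376 + fixed 316 = 692
{Brent, Irby, Quay}: service 335 + fixed 499 = 834
No other subset beats 543.

Minimum total cost: 543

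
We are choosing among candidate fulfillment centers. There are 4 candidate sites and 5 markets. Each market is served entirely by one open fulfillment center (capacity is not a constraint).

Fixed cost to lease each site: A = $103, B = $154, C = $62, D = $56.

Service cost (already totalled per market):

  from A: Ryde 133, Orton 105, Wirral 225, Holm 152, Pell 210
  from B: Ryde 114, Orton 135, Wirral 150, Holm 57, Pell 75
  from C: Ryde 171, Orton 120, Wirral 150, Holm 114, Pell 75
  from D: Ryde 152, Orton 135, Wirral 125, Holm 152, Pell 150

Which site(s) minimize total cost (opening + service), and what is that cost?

For any fixed open set, each market goes to its cheapest open site; total = fixed + service.
{B}: Ryde→B 114, Orton→B 135, Wirral→B 150, Holm→B 57, Pell→B 75. Service 531; fixed 154; total 685.
{C}: Ryde→C 171, Orton→C 120, Wirral→C 150, Holm→C 114, Pell→C 75. Service 630; fixed 62; total 692.
{C, D}: Ryde→D 152, Orton→C 120, Wirral→D 125, Holm→C 114, Pell→C 75. Service 586; fixed 118; total 704.
{A, B, C, D}: service 476 + fixed 375 = 851
(All 15 nonempty subsets were checked; B only is lowest.)

Open B only; minimum total cost 685.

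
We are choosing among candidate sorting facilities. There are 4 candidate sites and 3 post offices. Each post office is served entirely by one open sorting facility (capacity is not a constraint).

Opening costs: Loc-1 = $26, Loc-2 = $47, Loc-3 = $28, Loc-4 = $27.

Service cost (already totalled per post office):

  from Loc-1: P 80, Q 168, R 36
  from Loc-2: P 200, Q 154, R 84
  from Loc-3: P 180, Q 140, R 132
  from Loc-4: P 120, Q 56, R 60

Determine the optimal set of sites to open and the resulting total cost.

For any fixed open set, each post office goes to its cheapest open site; total = fixed + service.
{Loc-1, Loc-4}: P→Loc-1 80, Q→Loc-4 56, R→Loc-1 36. Service 172; fixed 53; total 225.
{Loc-1, Loc-3, Loc-4}: service 172 + fixed 81 = 253
{Loc-4}: service 236 + fixed 27 = 263
{Loc-1, Loc-2, Loc-3, Loc-4}: service 172 + fixed 128 = 300
No other subset beats 225.

Open Loc-1 and Loc-4; minimum total cost 225.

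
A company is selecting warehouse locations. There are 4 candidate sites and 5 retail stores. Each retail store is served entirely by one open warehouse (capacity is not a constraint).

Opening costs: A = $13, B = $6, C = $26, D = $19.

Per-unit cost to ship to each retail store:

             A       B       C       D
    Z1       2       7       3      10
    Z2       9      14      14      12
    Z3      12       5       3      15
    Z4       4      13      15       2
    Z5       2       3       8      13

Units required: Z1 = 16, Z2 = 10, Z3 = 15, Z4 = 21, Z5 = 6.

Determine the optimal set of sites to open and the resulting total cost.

For any fixed open set, each retail store goes to its cheapest open site; total = fixed + service.
{A, C, D}: Z1→A 2·16=32, Z2→A 9·10=90, Z3→C 3·15=45, Z4→D 2·21=42, Z5→A 2·6=12. Service 221; fixed 58; total 279.
{A, B, C, D}: service 221 + fixed 64 = 285
{A, B, D}: Z1→A 2·16=32, Z2→A 9·10=90, Z3→B 5·15=75, Z4→D 2·21=42, Z5→A 2·6=12. Service 251; fixed 38; total 289.
{B}: Z1→B 7·16=112, Z2→B 14·10=140, Z3→B 5·15=75, Z4→B 13·21=273, Z5→B 3·6=18. Service 618; fixed 6; total 624.
No other subset beats 279.

Open A, C and D; minimum total cost 279.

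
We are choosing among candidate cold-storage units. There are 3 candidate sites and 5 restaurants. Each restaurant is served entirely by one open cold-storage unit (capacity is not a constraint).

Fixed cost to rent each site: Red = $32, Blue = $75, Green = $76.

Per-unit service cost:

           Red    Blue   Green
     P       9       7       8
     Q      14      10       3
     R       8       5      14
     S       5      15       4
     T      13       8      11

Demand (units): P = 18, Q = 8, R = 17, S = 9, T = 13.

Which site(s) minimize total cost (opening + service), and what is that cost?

Open Blue and Green; minimum total cost 526.

For any fixed open set, each restaurant goes to its cheapest open site; total = fixed + service.
{Blue, Green}: P→Blue 7·18=126, Q→Green 3·8=24, R→Blue 5·17=85, S→Green 4·9=36, T→Blue 8·13=104. Service 375; fixed 151; total 526.
{Red, Blue}: P→Blue 7·18=126, Q→Blue 10·8=80, R→Blue 5·17=85, S→Red 5·9=45, T→Blue 8·13=104. Service 440; fixed 107; total 547.
{Red, Blue, Green}: service 375 + fixed 183 = 558
{Red}: P→Red 9·18=162, Q→Red 14·8=112, R→Red 8·17=136, S→Red 5·9=45, T→Red 13·13=169. Service 624; fixed 32; total 656.
No other subset beats 526.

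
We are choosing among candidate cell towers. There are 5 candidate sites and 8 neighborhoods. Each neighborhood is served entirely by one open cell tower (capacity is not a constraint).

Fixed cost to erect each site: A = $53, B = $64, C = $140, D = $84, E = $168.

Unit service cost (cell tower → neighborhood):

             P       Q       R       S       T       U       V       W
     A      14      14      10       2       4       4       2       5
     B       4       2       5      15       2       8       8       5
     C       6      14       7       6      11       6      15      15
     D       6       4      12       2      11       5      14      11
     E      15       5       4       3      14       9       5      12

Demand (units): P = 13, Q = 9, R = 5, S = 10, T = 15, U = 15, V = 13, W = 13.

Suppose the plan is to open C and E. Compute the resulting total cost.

Each neighborhood is assigned to its cheapest site among the open ones.
{C, E}: P→C 6·13=78, Q→E 5·9=45, R→E 4·5=20, S→E 3·10=30, T→C 11·15=165, U→C 6·15=90, V→E 5·13=65, W→E 12·13=156. Service 649; fixed 308; total 957.

Total cost: 957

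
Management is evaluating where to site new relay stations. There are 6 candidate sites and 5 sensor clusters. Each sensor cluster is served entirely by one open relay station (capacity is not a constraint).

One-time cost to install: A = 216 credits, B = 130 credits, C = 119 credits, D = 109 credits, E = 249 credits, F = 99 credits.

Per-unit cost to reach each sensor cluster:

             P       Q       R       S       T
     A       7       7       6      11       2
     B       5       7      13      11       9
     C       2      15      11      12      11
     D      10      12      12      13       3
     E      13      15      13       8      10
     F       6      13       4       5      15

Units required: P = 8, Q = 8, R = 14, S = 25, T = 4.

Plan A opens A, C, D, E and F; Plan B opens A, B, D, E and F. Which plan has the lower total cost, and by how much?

Plan A is cheaper by 35.

Plan A: {A, C, D, E, F}: P→C 2·8=16, Q→A 7·8=56, R→F 4·14=56, S→F 5·25=125, T→A 2·4=8. Service 261; fixed 792; total 1053.
Plan B: {A, B, D, E, F}: P→B 5·8=40, Q→A 7·8=56, R→F 4·14=56, S→F 5·25=125, T→A 2·4=8. Service 285; fixed 803; total 1088.
Difference: |1053 − 1088| = 35.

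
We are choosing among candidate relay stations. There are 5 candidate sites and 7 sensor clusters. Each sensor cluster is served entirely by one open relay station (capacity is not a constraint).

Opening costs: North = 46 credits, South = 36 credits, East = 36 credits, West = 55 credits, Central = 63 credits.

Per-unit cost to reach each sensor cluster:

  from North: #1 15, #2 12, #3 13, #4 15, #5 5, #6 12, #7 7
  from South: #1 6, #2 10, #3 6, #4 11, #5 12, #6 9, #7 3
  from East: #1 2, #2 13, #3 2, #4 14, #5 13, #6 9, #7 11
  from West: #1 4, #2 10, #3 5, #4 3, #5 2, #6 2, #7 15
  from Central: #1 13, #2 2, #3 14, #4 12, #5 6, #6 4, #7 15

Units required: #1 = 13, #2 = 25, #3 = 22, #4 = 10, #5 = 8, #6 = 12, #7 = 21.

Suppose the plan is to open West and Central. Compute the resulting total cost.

Total cost: 715

Each sensor cluster is assigned to its cheapest site among the open ones.
{West, Central}: #1→West 4·13=52, #2→Central 2·25=50, #3→West 5·22=110, #4→West 3·10=30, #5→West 2·8=16, #6→West 2·12=24, #7→West 15·21=315. Service 597; fixed 118; total 715.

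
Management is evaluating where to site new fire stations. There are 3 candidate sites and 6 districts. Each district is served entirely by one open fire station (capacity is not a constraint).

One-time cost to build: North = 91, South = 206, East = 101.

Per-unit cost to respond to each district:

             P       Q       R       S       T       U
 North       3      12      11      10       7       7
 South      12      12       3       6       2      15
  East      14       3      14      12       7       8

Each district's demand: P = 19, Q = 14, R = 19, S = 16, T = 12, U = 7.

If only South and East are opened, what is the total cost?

Each district is assigned to its cheapest site among the open ones.
{South, East}: P→South 12·19=228, Q→East 3·14=42, R→South 3·19=57, S→South 6·16=96, T→South 2·12=24, U→East 8·7=56. Service 503; fixed 307; total 810.

Total cost: 810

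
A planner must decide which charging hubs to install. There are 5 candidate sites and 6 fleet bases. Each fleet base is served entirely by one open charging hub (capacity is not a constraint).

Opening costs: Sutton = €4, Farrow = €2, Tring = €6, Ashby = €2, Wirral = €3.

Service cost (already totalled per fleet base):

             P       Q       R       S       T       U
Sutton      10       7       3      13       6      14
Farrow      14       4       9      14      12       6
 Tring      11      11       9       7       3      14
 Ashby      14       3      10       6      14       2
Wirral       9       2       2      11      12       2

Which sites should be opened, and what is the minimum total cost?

Open Tring and Wirral; minimum total cost 34.

For any fixed open set, each fleet base goes to its cheapest open site; total = fixed + service.
{Tring, Wirral}: P→Wirral 9, Q→Wirral 2, R→Wirral 2, S→Tring 7, T→Tring 3, U→Wirral 2. Service 25; fixed 9; total 34.
{Tring, Ashby, Wirral}: P→Wirral 9, Q→Wirral 2, R→Wirral 2, S→Ashby 6, T→Tring 3, U→Ashby 2. Service 24; fixed 11; total 35.
{Sutton, Ashby}: service 30 + fixed 6 = 36
{Sutton, Farrow, Tring, Ashby, Wirral}: service 24 + fixed 17 = 41
No other subset beats 34.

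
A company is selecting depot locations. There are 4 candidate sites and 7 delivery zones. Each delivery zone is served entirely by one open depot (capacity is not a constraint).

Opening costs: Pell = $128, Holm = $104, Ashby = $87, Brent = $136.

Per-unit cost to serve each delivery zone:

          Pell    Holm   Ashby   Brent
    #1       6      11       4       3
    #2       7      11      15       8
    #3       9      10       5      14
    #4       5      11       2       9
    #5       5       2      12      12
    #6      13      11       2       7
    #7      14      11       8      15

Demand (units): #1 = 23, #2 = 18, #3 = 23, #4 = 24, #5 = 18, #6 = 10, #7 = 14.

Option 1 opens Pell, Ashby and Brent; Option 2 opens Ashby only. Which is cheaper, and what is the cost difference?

Option 1: {Pell, Ashby, Brent}: #1→Brent 3·23=69, #2→Pell 7·18=126, #3→Ashby 5·23=115, #4→Ashby 2·24=48, #5→Pell 5·18=90, #6→Ashby 2·10=20, #7→Ashby 8·14=112. Service 580; fixed 351; total 931.
Option 2: {Ashby}: #1→Ashby 4·23=92, #2→Ashby 15·18=270, #3→Ashby 5·23=115, #4→Ashby 2·24=48, #5→Ashby 12·18=216, #6→Ashby 2·10=20, #7→Ashby 8·14=112. Service 873; fixed 87; total 960.
Difference: |931 − 960| = 29.

Option 1 is cheaper by 29.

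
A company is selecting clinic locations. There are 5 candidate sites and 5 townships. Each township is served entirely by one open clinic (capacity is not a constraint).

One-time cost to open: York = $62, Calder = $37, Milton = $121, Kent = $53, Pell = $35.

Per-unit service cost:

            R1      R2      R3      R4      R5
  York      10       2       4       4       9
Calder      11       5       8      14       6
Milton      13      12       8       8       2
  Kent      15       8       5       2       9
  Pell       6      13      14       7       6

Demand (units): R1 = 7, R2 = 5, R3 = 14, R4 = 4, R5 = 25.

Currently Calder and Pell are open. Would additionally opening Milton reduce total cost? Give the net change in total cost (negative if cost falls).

No — net change +21 (cost rises by 21).

Current service cost with {Calder, Pell}: 357.
Adding Milton: each township re-picks its cheapest; new service cost 257, saving 100.
Extra fixed cost: 121. Net change = 121 − 100 = 21.
(Totals: 429 → 450.)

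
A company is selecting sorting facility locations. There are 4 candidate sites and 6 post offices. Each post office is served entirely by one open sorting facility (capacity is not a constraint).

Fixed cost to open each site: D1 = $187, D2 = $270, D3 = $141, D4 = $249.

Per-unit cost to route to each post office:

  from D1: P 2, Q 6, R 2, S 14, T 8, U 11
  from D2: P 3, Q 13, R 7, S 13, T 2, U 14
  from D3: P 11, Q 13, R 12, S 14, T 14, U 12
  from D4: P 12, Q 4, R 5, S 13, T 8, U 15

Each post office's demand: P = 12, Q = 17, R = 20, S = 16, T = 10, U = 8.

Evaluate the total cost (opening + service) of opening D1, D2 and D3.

Total cost: 1080

Each post office is assigned to its cheapest site among the open ones.
{D1, D2, D3}: P→D1 2·12=24, Q→D1 6·17=102, R→D1 2·20=40, S→D2 13·16=208, T→D2 2·10=20, U→D1 11·8=88. Service 482; fixed 598; total 1080.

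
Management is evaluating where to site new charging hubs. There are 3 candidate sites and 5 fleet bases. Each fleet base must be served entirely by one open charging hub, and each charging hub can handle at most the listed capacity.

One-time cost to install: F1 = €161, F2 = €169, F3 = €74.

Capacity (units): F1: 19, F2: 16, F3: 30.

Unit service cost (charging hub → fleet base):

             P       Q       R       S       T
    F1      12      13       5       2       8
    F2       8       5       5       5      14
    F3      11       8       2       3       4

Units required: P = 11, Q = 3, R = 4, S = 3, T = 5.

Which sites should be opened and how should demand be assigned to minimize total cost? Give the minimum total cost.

Open {F3}: P→F3 11·11=121, Q→F3 8·3=24, R→F3 2·4=8, S→F3 3·3=9, T→F3 4·5=20.
Loads: F3 carries 26/30. Service 182; fixed 74; total 256.
Next best feasible plan costs 383.

Minimum total cost: 256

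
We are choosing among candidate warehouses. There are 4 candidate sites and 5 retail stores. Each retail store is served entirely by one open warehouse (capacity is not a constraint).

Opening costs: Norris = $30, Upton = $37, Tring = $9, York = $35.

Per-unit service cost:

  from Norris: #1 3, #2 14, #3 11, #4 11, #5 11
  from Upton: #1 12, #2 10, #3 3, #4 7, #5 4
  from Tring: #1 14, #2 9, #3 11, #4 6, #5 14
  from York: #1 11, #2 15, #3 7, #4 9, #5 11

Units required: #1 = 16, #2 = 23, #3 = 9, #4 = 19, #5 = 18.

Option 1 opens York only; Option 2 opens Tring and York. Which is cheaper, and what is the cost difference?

Option 2 is cheaper by 186.

Option 1: {York}: #1→York 11·16=176, #2→York 15·23=345, #3→York 7·9=63, #4→York 9·19=171, #5→York 11·18=198. Service 953; fixed 35; total 988.
Option 2: {Tring, York}: #1→York 11·16=176, #2→Tring 9·23=207, #3→York 7·9=63, #4→Tring 6·19=114, #5→York 11·18=198. Service 758; fixed 44; total 802.
Difference: |988 − 802| = 186.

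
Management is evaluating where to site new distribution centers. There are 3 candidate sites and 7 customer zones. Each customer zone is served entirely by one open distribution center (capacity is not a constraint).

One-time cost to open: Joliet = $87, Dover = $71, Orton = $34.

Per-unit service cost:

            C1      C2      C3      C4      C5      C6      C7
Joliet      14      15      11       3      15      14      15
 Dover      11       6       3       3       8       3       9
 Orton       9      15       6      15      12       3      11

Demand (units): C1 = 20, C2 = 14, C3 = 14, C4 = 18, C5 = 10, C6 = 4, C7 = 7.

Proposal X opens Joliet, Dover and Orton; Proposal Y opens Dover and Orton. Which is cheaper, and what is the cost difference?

Proposal Y is cheaper by 87.

Proposal X: {Joliet, Dover, Orton}: C1→Orton 9·20=180, C2→Dover 6·14=84, C3→Dover 3·14=42, C4→Joliet 3·18=54, C5→Dover 8·10=80, C6→Dover 3·4=12, C7→Dover 9·7=63. Service 515; fixed 192; total 707.
Proposal Y: {Dover, Orton}: C1→Orton 9·20=180, C2→Dover 6·14=84, C3→Dover 3·14=42, C4→Dover 3·18=54, C5→Dover 8·10=80, C6→Dover 3·4=12, C7→Dover 9·7=63. Service 515; fixed 105; total 620.
Difference: |707 − 620| = 87.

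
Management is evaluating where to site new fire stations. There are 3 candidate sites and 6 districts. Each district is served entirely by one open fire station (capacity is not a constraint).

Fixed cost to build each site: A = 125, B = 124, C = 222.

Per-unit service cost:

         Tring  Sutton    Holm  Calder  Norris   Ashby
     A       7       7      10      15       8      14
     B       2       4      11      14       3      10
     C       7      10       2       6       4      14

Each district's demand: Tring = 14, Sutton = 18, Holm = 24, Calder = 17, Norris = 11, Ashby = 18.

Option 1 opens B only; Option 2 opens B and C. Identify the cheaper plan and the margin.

Option 1: {B}: Tring→B 2·14=28, Sutton→B 4·18=72, Holm→B 11·24=264, Calder→B 14·17=238, Norris→B 3·11=33, Ashby→B 10·18=180. Service 815; fixed 124; total 939.
Option 2: {B, C}: Tring→B 2·14=28, Sutton→B 4·18=72, Holm→C 2·24=48, Calder→C 6·17=102, Norris→B 3·11=33, Ashby→B 10·18=180. Service 463; fixed 346; total 809.
Difference: |939 − 809| = 130.

Option 2 is cheaper by 130.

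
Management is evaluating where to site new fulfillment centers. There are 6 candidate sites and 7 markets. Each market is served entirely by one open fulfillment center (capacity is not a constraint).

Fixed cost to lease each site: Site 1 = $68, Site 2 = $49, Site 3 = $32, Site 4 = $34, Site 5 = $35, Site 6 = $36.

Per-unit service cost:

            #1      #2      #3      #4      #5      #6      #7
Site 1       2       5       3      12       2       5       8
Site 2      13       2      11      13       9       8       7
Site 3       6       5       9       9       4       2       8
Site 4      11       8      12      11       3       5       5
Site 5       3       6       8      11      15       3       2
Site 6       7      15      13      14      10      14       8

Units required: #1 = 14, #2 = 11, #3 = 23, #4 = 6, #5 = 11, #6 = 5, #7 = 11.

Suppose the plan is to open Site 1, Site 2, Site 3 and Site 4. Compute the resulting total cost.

Each market is assigned to its cheapest site among the open ones.
{Site 1, Site 2, Site 3, Site 4}: #1→Site 1 2·14=28, #2→Site 2 2·11=22, #3→Site 1 3·23=69, #4→Site 3 9·6=54, #5→Site 1 2·11=22, #6→Site 3 2·5=10, #7→Site 4 5·11=55. Service 260; fixed 183; total 443.

Total cost: 443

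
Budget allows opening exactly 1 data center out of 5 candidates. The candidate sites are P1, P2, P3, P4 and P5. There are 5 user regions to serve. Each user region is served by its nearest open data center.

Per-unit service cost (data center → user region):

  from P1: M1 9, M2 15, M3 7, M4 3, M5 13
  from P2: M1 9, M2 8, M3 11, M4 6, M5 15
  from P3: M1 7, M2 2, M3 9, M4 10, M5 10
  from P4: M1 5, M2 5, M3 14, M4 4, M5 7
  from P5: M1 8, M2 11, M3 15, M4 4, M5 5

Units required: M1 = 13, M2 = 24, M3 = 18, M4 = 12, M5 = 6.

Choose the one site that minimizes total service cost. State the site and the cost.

Choose P3 only; total service cost 481.

With exactly 1 open, each user region uses its cheapest among the chosen.
{P3}: M1→P3 7·13=91, M2→P3 2·24=48, M3→P3 9·18=162, M4→P3 10·12=120, M5→P3 10·6=60. Service cost 481.
{P4}: service cost 527
{P2}: service cost 669
Among all 5 size-1 choices, {P3} is lowest.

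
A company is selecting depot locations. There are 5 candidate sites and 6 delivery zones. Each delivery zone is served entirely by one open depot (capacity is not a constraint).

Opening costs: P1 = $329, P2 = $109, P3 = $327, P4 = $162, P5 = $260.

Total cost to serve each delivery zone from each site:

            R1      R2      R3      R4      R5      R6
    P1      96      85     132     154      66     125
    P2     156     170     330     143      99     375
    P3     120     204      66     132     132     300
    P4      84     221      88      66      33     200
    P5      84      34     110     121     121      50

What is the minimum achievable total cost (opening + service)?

For any fixed open set, each delivery zone goes to its cheapest open site; total = fixed + service.
{P4, P5}: R1→P4 84, R2→P5 34, R3→P4 88, R4→P4 66, R5→P4 33, R6→P5 50. Service 355; fixed 422; total 777.
{P5}: service 520 + fixed 260 = 780
{P4}: service 692 + fixed 162 = 854
{P1, P2, P3, P4, P5}: R1→P4 84, R2→P5 34, R3→P3 66, R4→P4 66, R5→P4 33, R6→P5 50. Service 333; fixed 1187; total 1520.
No other subset beats 777.

Minimum total cost: 777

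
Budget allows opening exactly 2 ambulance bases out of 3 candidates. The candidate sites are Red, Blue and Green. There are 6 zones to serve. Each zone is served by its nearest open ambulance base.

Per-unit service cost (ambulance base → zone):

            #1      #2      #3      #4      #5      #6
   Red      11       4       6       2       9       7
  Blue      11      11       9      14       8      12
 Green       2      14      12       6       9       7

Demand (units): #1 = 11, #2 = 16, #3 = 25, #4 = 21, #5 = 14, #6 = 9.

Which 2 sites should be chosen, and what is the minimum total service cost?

Choose Red and Green; total service cost 467.

With exactly 2 open, each zone uses its cheapest among the chosen.
{Red, Green}: #1→Green 2·11=22, #2→Red 4·16=64, #3→Red 6·25=150, #4→Red 2·21=42, #5→Red 9·14=126, #6→Red 7·9=63. Service cost 467.
{Red, Blue}: service cost 552
{Blue, Green}: service cost 724
Among all 3 size-2 choices, {Red, Green} is lowest.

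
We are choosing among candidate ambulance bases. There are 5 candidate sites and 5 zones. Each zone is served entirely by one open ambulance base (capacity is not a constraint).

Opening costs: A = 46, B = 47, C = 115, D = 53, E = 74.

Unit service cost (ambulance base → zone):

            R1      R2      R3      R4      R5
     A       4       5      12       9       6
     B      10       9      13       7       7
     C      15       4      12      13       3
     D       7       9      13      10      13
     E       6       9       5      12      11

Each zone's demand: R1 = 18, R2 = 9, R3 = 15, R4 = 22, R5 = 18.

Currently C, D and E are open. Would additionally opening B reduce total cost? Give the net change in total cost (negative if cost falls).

Yes — net change −19 (cost falls by 19).

Current service cost with {C, D, E}: 493.
Adding B: each zone re-picks its cheapest; new service cost 427, saving 66.
Extra fixed cost: 47. Net change = 47 − 66 = -19.
(Totals: 735 → 716.)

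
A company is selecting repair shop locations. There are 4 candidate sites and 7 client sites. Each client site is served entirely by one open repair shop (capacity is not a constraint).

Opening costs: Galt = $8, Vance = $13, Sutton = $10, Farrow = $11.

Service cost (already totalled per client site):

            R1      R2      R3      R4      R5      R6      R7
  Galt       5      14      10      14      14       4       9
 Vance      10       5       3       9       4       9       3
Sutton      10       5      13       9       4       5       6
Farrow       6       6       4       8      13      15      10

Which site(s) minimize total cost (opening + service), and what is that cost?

Open Galt and Vance; minimum total cost 54.

For any fixed open set, each client site goes to its cheapest open site; total = fixed + service.
{Galt, Vance}: R1→Galt 5, R2→Vance 5, R3→Vance 3, R4→Vance 9, R5→Vance 4, R6→Galt 4, R7→Vance 3. Service 33; fixed 21; total 54.
{Vance}: R1→Vance 10, R2→Vance 5, R3→Vance 3, R4→Vance 9, R5→Vance 4, R6→Vance 9, R7→Vance 3. Service 43; fixed 13; total 56.
{Sutton, Farrow}: service 38 + fixed 21 = 59
{Galt, Vance, Sutton, Farrow}: service 32 + fixed 42 = 74
(All 15 nonempty subsets were checked; Galt and Vance is lowest.)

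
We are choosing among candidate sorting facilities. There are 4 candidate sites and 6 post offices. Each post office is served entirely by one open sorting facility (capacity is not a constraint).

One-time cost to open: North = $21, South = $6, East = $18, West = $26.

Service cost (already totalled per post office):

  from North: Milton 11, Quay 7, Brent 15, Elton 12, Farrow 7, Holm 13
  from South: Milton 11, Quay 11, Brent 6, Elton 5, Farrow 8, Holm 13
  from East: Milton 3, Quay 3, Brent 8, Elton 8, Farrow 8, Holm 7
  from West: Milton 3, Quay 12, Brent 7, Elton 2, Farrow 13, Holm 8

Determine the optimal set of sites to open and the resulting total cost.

For any fixed open set, each post office goes to its cheapest open site; total = fixed + service.
{East}: Milton→East 3, Quay→East 3, Brent→East 8, Elton→East 8, Farrow→East 8, Holm→East 7. Service 37; fixed 18; total 55.
{South, East}: service 32 + fixed 24 = 56
{South}: Milton→South 11, Quay→South 11, Brent→South 6, Elton→South 5, Farrow→South 8, Holm→South 13. Service 54; fixed 6; total 60.
{North, South, East, West}: service 28 + fixed 71 = 99
No other subset beats 55.

Open East only; minimum total cost 55.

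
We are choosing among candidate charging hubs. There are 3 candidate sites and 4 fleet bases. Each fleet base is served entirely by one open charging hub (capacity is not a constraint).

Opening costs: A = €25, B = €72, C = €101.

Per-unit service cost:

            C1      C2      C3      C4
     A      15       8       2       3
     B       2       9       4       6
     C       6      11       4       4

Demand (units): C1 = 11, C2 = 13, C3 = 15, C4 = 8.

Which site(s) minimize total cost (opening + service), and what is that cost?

For any fixed open set, each fleet base goes to its cheapest open site; total = fixed + service.
{A, B}: C1→B 2·11=22, C2→A 8·13=104, C3→A 2·15=30, C4→A 3·8=24. Service 180; fixed 97; total 277.
{B}: service 247 + fixed 72 = 319
{A}: C1→A 15·11=165, C2→A 8·13=104, C3→A 2·15=30, C4→A 3·8=24. Service 323; fixed 25; total 348.
{A, B, C}: C1→B 2·11=22, C2→A 8·13=104, C3→A 2·15=30, C4→A 3·8=24. Service 180; fixed 198; total 378.
No other subset beats 277.

Open A and B; minimum total cost 277.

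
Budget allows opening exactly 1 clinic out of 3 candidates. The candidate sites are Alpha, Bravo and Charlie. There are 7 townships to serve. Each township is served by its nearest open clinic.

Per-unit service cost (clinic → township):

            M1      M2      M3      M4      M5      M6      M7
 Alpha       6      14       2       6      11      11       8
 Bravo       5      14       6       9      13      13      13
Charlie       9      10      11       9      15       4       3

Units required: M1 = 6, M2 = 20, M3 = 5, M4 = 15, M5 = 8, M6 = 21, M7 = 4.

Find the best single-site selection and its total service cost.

Choose Charlie only; total service cost 660.

With exactly 1 open, each township uses its cheapest among the chosen.
{Charlie}: M1→Charlie 9·6=54, M2→Charlie 10·20=200, M3→Charlie 11·5=55, M4→Charlie 9·15=135, M5→Charlie 15·8=120, M6→Charlie 4·21=84, M7→Charlie 3·4=12. Service cost 660.
{Alpha}: service cost 767
{Bravo}: service cost 904
Among all 3 size-1 choices, {Charlie} is lowest.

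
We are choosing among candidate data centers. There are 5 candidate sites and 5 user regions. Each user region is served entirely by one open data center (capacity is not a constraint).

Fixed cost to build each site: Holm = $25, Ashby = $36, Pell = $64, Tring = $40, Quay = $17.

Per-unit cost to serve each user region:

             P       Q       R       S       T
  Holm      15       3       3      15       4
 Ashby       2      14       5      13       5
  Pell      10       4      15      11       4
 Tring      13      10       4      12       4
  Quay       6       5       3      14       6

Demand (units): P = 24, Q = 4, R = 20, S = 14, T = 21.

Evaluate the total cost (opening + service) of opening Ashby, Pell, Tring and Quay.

Each user region is assigned to its cheapest site among the open ones.
{Ashby, Pell, Tring, Quay}: P→Ashby 2·24=48, Q→Pell 4·4=16, R→Quay 3·20=60, S→Pell 11·14=154, T→Pell 4·21=84. Service 362; fixed 157; total 519.

Total cost: 519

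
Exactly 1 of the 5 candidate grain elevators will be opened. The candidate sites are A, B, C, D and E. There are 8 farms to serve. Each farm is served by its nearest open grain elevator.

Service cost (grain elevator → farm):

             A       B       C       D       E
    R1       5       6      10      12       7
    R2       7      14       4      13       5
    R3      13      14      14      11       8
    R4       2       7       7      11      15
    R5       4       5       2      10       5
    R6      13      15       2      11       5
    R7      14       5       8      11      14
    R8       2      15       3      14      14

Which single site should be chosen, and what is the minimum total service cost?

With exactly 1 open, each farm uses its cheapest among the chosen.
{C}: R1→C 10, R2→C 4, R3→C 14, R4→C 7, R5→C 2, R6→C 2, R7→C 8, R8→C 3. Service cost 50.
{A}: service cost 60
{E}: service cost 73
Among all 5 size-1 choices, {C} is lowest.

Choose C only; total service cost 50.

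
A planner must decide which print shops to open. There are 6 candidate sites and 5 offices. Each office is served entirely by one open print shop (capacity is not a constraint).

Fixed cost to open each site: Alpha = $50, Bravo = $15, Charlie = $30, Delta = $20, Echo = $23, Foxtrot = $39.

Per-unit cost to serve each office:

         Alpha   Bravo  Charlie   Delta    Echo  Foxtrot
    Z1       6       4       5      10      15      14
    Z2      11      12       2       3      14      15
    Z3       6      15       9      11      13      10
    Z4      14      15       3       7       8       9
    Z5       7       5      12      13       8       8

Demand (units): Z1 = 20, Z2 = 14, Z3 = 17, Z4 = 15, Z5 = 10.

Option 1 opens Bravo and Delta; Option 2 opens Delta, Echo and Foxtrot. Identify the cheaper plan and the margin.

Option 1: {Bravo, Delta}: Z1→Bravo 4·20=80, Z2→Delta 3·14=42, Z3→Delta 11·17=187, Z4→Delta 7·15=105, Z5→Bravo 5·10=50. Service 464; fixed 35; total 499.
Option 2: {Delta, Echo, Foxtrot}: Z1→Delta 10·20=200, Z2→Delta 3·14=42, Z3→Foxtrot 10·17=170, Z4→Delta 7·15=105, Z5→Echo 8·10=80. Service 597; fixed 82; total 679.
Difference: |499 − 679| = 180.

Option 1 is cheaper by 180.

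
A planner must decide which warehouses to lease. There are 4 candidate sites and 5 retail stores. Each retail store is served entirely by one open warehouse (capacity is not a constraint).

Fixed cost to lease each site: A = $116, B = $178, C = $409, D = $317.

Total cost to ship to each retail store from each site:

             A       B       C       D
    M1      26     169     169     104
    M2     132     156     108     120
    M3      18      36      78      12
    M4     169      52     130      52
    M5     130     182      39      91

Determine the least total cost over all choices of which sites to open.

Minimum total cost: 591

For any fixed open set, each retail store goes to its cheapest open site; total = fixed + service.
{A}: M1→A 26, M2→A 132, M3→A 18, M4→A 169, M5→A 130. Service 475; fixed 116; total 591.
{A, B}: service 358 + fixed 294 = 652
{D}: service 379 + fixed 317 = 696
{A, B, C, D}: M1→A 26, M2→C 108, M3→D 12, M4→B 52, M5→C 39. Service 237; fixed 1020; total 1257.
No other subset beats 591.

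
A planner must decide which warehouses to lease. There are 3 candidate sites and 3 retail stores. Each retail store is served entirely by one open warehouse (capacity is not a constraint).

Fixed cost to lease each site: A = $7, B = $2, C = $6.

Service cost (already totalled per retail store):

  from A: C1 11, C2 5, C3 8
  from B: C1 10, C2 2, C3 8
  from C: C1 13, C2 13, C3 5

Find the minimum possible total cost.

Minimum total cost: 22

For any fixed open set, each retail store goes to its cheapest open site; total = fixed + service.
{B}: C1→B 10, C2→B 2, C3→B 8. Service 20; fixed 2; total 22.
{B, C}: C1→B 10, C2→B 2, C3→C 5. Service 17; fixed 8; total 25.
{A, B}: C1→B 10, C2→B 2, C3→A 8. Service 20; fixed 9; total 29.
{A, B, C}: C1→B 10, C2→B 2, C3→C 5. Service 17; fixed 15; total 32.
(All 7 nonempty subsets were checked; B only is lowest.)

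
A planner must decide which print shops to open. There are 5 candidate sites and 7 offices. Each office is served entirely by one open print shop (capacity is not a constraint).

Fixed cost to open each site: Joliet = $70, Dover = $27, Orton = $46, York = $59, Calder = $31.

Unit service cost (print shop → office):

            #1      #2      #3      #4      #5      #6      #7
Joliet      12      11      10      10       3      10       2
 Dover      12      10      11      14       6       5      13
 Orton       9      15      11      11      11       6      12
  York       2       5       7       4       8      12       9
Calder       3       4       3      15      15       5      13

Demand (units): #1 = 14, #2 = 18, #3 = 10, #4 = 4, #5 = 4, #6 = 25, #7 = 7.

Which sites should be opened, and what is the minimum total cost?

For any fixed open set, each office goes to its cheapest open site; total = fixed + service.
{Joliet, Calder}: #1→Calder 3·14=42, #2→Calder 4·18=72, #3→Calder 3·10=30, #4→Joliet 10·4=40, #5→Joliet 3·4=12, #6→Calder 5·25=125, #7→Joliet 2·7=14. Service 335; fixed 101; total 436.
{York, Calder}: service 366 + fixed 90 = 456
{Joliet, York, Calder}: #1→York 2·14=28, #2→Calder 4·18=72, #3→Calder 3·10=30, #4→York 4·4=16, #5→Joliet 3·4=12, #6→Calder 5·25=125, #7→Joliet 2·7=14. Service 297; fixed 160; total 457.
{Joliet, Dover, Orton, York, Calder}: #1→York 2·14=28, #2→Calder 4·18=72, #3→Calder 3·10=30, #4→York 4·4=16, #5→Joliet 3·4=12, #6→Dover 5·25=125, #7→Joliet 2·7=14. Service 297; fixed 233; total 530.
No other subset beats 436.

Open Joliet and Calder; minimum total cost 436.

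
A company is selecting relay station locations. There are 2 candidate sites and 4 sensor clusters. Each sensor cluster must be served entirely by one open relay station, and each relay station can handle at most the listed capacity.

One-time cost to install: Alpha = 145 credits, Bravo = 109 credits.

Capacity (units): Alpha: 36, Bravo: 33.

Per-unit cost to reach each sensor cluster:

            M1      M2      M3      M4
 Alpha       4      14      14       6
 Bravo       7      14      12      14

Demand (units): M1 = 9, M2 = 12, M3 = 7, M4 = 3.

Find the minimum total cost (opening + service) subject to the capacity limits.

Minimum total cost: 465

Open {Alpha}: M1→Alpha 4·9=36, M2→Alpha 14·12=168, M3→Alpha 14·7=98, M4→Alpha 6·3=18.
Loads: Alpha carries 31/36. Service 320; fixed 145; total 465.
Next best feasible plan costs 466.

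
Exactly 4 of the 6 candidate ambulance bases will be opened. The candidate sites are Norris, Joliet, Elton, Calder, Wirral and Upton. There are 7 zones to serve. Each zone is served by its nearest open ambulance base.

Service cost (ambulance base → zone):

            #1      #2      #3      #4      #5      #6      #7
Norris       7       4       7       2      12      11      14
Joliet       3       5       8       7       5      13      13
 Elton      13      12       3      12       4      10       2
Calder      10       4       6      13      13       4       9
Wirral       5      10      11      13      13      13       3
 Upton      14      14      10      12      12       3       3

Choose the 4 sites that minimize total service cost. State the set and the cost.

Choose Norris, Joliet, Elton and Upton; total service cost 21.

With exactly 4 open, each zone uses its cheapest among the chosen.
{Norris, Joliet, Elton, Upton}: #1→Joliet 3, #2→Norris 4, #3→Elton 3, #4→Norris 2, #5→Elton 4, #6→Upton 3, #7→Elton 2. Service cost 21.
{Norris, Joliet, Elton, Calder}: service cost 22
{Norris, Elton, Wirral, Upton}: service cost 23
Among all 15 size-4 choices, {Norris, Joliet, Elton, Upton} is lowest.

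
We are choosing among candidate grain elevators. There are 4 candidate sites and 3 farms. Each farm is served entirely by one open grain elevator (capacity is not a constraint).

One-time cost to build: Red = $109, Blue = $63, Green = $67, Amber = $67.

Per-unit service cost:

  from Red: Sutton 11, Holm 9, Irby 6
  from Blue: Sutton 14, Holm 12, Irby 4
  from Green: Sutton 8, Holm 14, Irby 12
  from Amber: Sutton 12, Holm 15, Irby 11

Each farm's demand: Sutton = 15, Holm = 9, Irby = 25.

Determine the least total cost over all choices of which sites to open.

Minimum total cost: 458

For any fixed open set, each farm goes to its cheapest open site; total = fixed + service.
{Blue, Green}: Sutton→Green 8·15=120, Holm→Blue 12·9=108, Irby→Blue 4·25=100. Service 328; fixed 130; total 458.
{Blue}: Sutton→Blue 14·15=210, Holm→Blue 12·9=108, Irby→Blue 4·25=100. Service 418; fixed 63; total 481.
{Red}: service 396 + fixed 109 = 505
{Red, Blue, Green, Amber}: service 301 + fixed 306 = 607
No other subset beats 458.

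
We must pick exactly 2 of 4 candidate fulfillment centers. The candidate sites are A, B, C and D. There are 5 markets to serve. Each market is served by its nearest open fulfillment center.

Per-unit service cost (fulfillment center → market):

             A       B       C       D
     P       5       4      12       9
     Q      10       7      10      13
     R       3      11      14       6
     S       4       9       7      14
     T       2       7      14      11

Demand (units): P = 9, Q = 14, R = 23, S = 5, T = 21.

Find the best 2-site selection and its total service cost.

With exactly 2 open, each market uses its cheapest among the chosen.
{A, B}: P→B 4·9=36, Q→B 7·14=98, R→A 3·23=69, S→A 4·5=20, T→A 2·21=42. Service cost 265.
{A, C}: service cost 316
{A, D}: service cost 316
Among all 6 size-2 choices, {A, B} is lowest.

Choose A and B; total service cost 265.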